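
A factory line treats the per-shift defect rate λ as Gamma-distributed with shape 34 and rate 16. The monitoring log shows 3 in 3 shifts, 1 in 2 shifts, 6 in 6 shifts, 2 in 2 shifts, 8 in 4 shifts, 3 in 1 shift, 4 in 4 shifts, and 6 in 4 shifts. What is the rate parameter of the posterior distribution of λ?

Total count: 3 + 1 + 6 + 2 + 8 + 3 + 4 + 6 = 33.
Total exposure: 3 + 2 + 6 + 2 + 4 + 1 + 4 + 4 = 26 shifts.
Posterior: α' = 34 + 33 = 67, β' = 16 + 26 = 42.

42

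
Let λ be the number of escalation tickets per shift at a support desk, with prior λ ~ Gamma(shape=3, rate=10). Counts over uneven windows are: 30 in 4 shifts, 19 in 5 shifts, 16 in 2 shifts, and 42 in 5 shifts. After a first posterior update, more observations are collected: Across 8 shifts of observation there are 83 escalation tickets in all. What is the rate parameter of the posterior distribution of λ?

Total count: 30 + 19 + 16 + 42 = 107.
Total exposure: 4 + 5 + 2 + 5 = 16 shifts.
After the first batch: Gamma(3 + 107, 10 + 16) = Gamma(110, 26).
Total count 83 over total exposure 8 shifts.
After the second batch: Gamma(110 + 83, 26 + 8) = Gamma(193, 34).

34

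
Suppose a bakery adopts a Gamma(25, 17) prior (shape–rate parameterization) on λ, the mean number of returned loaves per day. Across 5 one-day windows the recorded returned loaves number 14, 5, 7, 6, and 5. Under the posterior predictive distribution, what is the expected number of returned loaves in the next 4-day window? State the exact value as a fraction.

124/11

Total count: 14 + 5 + 7 + 6 + 5 = 37.
Total exposure: 5 days.
The Gamma prior is conjugate for the Poisson rate, so λ | data ~ Gamma(25+37, 17+5) = Gamma(62, 22).
Predictive mean over a 4-day window = T·E[λ|data] = 4·62/22 = 124/11.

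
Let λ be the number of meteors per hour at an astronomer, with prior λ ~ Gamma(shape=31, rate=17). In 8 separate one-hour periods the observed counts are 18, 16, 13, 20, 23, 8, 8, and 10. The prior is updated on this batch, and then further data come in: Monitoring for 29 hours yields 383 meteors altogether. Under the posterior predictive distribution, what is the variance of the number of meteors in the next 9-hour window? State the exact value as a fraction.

Total count: 18 + 16 + 13 + 20 + 23 + 8 + 8 + 10 = 116.
Total exposure: 8 hours.
After the first batch: Gamma(31 + 116, 17 + 8) = Gamma(147, 25).
Total count 383 over total exposure 29 hours.
After the second batch: Gamma(147 + 383, 25 + 29) = Gamma(530, 54).
The posterior predictive for a window of length T is Negative Binomial with variance T·α'·(β'+T)/β'² = 9·530·63/2916 = 1855/18.

1855/18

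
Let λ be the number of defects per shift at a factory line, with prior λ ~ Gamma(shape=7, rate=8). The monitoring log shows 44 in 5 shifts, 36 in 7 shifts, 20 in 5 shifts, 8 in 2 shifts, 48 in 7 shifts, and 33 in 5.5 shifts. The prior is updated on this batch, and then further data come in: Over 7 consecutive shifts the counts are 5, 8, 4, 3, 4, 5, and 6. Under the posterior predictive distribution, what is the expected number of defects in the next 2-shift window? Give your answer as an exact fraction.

Total count: 44 + 36 + 20 + 8 + 48 + 33 = 189.
Total exposure: 5 + 7 + 5 + 2 + 7 + 5.5 = 31.5 shifts.
After the first batch: Gamma(7 + 189, 8 + 31.5) = Gamma(196, 79/2).
Total count: 5 + 8 + 4 + 3 + 4 + 5 + 6 = 35.
Total exposure: 7 shifts.
After the second batch: Gamma(196 + 35, 79/2 + 7) = Gamma(231, 93/2).
Predictive mean over a 2-shift window = T·E[λ|data] = 2·231/(93/2) = 308/31.

308/31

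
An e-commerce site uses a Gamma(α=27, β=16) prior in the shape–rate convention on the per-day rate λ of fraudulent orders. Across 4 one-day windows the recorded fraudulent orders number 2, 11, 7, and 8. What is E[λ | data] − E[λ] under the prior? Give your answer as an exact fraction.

17/16

Total count: 2 + 11 + 7 + 8 = 28.
Total exposure: 4 days.
Posterior: α' = 27 + 28 = 55, β' = 16 + 4 = 20.
Posterior mean = 55/20 = 11/4; prior mean = 27/16 = 27/16. Difference = 11/4 − 27/16 = 17/16.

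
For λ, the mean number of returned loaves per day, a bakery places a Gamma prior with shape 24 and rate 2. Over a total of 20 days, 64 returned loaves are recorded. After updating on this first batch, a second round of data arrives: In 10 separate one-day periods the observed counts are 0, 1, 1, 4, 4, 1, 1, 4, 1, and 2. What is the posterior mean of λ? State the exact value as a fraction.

Total count 64 over total exposure 20 days.
After the first batch: Gamma(24 + 64, 2 + 20) = Gamma(88, 22).
Total count: 0 + 1 + 1 + 4 + 4 + 1 + 1 + 4 + 1 + 2 = 19.
Total exposure: 10 days.
After the second batch: Gamma(88 + 19, 22 + 10) = Gamma(107, 32).
Posterior mean = α'/β' = 107/32.

107/32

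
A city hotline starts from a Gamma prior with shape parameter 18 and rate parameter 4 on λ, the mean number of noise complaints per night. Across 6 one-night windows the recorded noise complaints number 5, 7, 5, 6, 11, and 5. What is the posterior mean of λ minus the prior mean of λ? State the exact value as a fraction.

Total count: 5 + 7 + 5 + 6 + 11 + 5 = 39.
Total exposure: 6 nights.
By Gamma–Poisson conjugacy, the posterior is Gamma(α + Σx, β + Σt) = Gamma(18 + 39, 4 + 6) = Gamma(57, 10).
Posterior mean = 57/10 = 57/10; prior mean = 18/4 = 9/2. Difference = 57/10 − 9/2 = 6/5.

6/5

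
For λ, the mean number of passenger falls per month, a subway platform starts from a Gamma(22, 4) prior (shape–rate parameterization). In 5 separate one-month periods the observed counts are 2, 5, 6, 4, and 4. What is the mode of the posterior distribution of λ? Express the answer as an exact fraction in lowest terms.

Total count: 2 + 5 + 6 + 4 + 4 = 21.
Total exposure: 5 months.
Posterior: α' = 22 + 21 = 43, β' = 4 + 5 = 9.
Posterior mode = (α'−1)/β' = 42/9 = 14/3.

14/3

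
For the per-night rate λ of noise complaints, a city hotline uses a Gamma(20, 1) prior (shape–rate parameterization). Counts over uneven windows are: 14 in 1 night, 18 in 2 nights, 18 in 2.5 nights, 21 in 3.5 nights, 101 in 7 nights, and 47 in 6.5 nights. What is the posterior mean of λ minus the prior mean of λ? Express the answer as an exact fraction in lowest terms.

-462/47

Total count: 14 + 18 + 18 + 21 + 101 + 47 = 219.
Total exposure: 1 + 2 + 2.5 + 3.5 + 7 + 6.5 = 22.5 nights.
Posterior: α' = 20 + 219 = 239, β' = 1 + 22.5 = 47/2.
Posterior mean = 239/(47/2) = 478/47; prior mean = 20/1 = 20. Difference = 478/47 − 20 = -462/47.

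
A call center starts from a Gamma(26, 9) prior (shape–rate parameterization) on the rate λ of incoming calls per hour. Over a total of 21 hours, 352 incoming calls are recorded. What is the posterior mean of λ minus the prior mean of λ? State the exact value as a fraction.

Total count 352 over total exposure 21 hours.
By Gamma–Poisson conjugacy, the posterior is Gamma(α + Σx, β + Σt) = Gamma(26 + 352, 9 + 21) = Gamma(378, 30).
Posterior mean = 378/30 = 63/5; prior mean = 26/9 = 26/9. Difference = 63/5 − 26/9 = 437/45.

437/45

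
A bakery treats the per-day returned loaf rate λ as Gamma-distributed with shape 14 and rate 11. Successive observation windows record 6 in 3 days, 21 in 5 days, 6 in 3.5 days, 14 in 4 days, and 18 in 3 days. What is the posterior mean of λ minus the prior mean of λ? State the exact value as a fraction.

912/649

Total count: 6 + 21 + 6 + 14 + 18 = 65.
Total exposure: 3 + 5 + 3.5 + 4 + 3 = 18.5 days.
Conjugate update: add total count to the shape and total exposure to the rate, giving Gamma(79, 59/2).
Posterior mean = 79/(59/2) = 158/59; prior mean = 14/11 = 14/11. Difference = 158/59 − 14/11 = 912/649.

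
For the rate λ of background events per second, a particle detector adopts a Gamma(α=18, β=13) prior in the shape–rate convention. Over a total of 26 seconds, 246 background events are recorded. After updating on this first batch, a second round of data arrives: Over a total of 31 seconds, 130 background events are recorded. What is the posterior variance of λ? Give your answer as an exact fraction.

Total count 246 over total exposure 26 seconds.
After the first batch: Gamma(18 + 246, 13 + 26) = Gamma(264, 39).
Total count 130 over total exposure 31 seconds.
After the second batch: Gamma(264 + 130, 39 + 31) = Gamma(394, 70).
Posterior variance = α'/β'² = 394/4900 = 197/2450.

197/2450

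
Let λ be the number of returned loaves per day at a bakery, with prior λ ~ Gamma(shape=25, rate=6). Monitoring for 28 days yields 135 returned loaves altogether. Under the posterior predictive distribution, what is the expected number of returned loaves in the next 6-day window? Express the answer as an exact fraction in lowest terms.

Total count 135 over total exposure 28 days.
The Gamma prior is conjugate for the Poisson rate, so λ | data ~ Gamma(25+135, 6+28) = Gamma(160, 34).
Predictive mean over a 6-day window = T·E[λ|data] = 6·160/34 = 480/17.

480/17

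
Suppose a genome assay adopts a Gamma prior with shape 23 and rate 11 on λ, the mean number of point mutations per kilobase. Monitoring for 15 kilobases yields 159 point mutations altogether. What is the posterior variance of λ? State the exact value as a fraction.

7/26

Total count 159 over total exposure 15 kilobases.
The Gamma prior is conjugate for the Poisson rate, so λ | data ~ Gamma(23+159, 11+15) = Gamma(182, 26).
Posterior variance = α'/β'² = 182/676 = 7/26.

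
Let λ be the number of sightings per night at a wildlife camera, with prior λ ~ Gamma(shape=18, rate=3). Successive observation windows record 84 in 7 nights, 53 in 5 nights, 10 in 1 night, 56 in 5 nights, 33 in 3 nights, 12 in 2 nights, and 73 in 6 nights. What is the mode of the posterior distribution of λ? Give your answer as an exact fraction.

169/16

Total count: 84 + 53 + 10 + 56 + 33 + 12 + 73 = 321.
Total exposure: 7 + 5 + 1 + 5 + 3 + 2 + 6 = 29 nights.
Gamma(α, β) with Poisson data over total exposure Σt gives posterior Gamma(α+Σx, β+Σt) = Gamma(339, 32).
Posterior mode = (α'−1)/β' = 338/32 = 169/16.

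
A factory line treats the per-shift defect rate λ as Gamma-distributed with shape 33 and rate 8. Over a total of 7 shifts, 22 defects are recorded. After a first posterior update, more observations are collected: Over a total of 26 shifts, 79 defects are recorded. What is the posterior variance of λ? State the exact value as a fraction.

134/1681

Total count 22 over total exposure 7 shifts.
After the first batch: Gamma(33 + 22, 8 + 7) = Gamma(55, 15).
Total count 79 over total exposure 26 shifts.
After the second batch: Gamma(55 + 79, 15 + 26) = Gamma(134, 41).
Posterior variance = α'/β'² = 134/1681.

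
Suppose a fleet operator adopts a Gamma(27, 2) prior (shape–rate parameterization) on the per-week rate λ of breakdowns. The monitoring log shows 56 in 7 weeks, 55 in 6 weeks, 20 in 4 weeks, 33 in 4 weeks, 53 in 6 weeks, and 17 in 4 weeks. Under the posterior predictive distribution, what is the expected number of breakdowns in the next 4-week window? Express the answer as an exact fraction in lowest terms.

348/11

Total count: 56 + 55 + 20 + 33 + 53 + 17 = 234.
Total exposure: 7 + 6 + 4 + 4 + 6 + 4 = 31 weeks.
Posterior: α' = 27 + 234 = 261, β' = 2 + 31 = 33.
Predictive mean over a 4-week window = T·E[λ|data] = 4·261/33 = 348/11.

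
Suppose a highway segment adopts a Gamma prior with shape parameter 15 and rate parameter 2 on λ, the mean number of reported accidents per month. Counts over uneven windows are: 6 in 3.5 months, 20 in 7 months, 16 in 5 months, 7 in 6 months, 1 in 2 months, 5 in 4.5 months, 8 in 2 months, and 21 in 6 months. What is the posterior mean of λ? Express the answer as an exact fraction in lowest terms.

99/38

Total count: 6 + 20 + 16 + 7 + 1 + 5 + 8 + 21 = 84.
Total exposure: 3.5 + 7 + 5 + 6 + 2 + 4.5 + 2 + 6 = 36 months.
The Gamma prior is conjugate for the Poisson rate, so λ | data ~ Gamma(15+84, 2+36) = Gamma(99, 38).
Posterior mean = α'/β' = 99/38.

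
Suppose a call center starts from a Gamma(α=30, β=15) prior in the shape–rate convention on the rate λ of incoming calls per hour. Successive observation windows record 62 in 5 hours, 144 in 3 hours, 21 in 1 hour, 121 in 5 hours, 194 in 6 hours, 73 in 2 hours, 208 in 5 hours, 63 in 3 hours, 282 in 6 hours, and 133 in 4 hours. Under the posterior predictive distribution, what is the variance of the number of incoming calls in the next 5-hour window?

Total count: 62 + 144 + 21 + 121 + 194 + 73 + 208 + 63 + 282 + 133 = 1301.
Total exposure: 5 + 3 + 1 + 5 + 6 + 2 + 5 + 3 + 6 + 4 = 40 hours.
Gamma(α, β) with Poisson data over total exposure Σt gives posterior Gamma(α+Σx, β+Σt) = Gamma(1331, 55).
The posterior predictive for a window of length T is Negative Binomial with variance T·α'·(β'+T)/β'² = 5·1331·60/3025 = 132.

132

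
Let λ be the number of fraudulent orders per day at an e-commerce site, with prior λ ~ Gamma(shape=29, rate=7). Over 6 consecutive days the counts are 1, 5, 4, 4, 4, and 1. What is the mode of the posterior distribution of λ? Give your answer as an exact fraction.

Total count: 1 + 5 + 4 + 4 + 4 + 1 = 19.
Total exposure: 6 days.
Posterior: α' = 29 + 19 = 48, β' = 7 + 6 = 13.
Posterior mode = (α'−1)/β' = 47/13.

47/13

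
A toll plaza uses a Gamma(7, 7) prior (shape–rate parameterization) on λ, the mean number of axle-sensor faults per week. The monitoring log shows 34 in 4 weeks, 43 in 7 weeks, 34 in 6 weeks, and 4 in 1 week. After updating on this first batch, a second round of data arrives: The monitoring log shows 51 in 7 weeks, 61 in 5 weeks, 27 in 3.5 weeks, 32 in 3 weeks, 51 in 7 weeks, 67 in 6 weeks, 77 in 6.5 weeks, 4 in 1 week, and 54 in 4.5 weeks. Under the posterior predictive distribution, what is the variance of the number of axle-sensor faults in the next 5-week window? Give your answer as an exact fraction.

802620/18769

Total count: 34 + 43 + 34 + 4 = 115.
Total exposure: 4 + 7 + 6 + 1 = 18 weeks.
After the first batch: Gamma(7 + 115, 7 + 18) = Gamma(122, 25).
Total count: 51 + 61 + 27 + 32 + 51 + 67 + 77 + 4 + 54 = 424.
Total exposure: 7 + 5 + 3.5 + 3 + 7 + 6 + 6.5 + 1 + 4.5 = 43.5 weeks.
After the second batch: Gamma(122 + 424, 25 + 43.5) = Gamma(546, 137/2).
The posterior predictive for a window of length T is Negative Binomial with variance T·α'·(β'+T)/β'² = 5·546·(147/2)/(18769/4) = 802620/18769.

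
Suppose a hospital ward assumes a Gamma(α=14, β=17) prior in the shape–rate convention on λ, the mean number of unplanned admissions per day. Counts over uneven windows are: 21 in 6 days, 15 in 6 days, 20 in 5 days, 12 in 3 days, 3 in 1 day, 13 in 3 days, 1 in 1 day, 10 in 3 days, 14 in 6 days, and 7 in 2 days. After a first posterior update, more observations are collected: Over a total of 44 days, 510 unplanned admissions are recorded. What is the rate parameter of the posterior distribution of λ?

Total count: 21 + 15 + 20 + 12 + 3 + 13 + 1 + 10 + 14 + 7 = 116.
Total exposure: 6 + 6 + 5 + 3 + 1 + 3 + 1 + 3 + 6 + 2 = 36 days.
After the first batch: Gamma(14 + 116, 17 + 36) = Gamma(130, 53).
Total count 510 over total exposure 44 days.
After the second batch: Gamma(130 + 510, 53 + 44) = Gamma(640, 97).

97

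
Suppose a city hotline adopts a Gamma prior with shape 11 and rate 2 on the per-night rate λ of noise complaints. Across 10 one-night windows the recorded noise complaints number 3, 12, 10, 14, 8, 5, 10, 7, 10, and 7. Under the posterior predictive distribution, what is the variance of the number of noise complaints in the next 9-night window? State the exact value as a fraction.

Total count: 3 + 12 + 10 + 14 + 8 + 5 + 10 + 7 + 10 + 7 = 86.
Total exposure: 10 nights.
By Gamma–Poisson conjugacy, the posterior is Gamma(α + Σx, β + Σt) = Gamma(11 + 86, 2 + 10) = Gamma(97, 12).
The posterior predictive for a window of length T is Negative Binomial with variance T·α'·(β'+T)/β'² = 9·97·21/144 = 2037/16.

2037/16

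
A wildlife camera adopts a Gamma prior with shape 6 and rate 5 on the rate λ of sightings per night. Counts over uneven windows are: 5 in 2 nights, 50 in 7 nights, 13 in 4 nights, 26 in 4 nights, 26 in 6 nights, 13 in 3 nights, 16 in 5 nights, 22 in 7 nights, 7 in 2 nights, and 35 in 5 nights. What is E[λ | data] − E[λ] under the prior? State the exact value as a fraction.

159/50

Total count: 5 + 50 + 13 + 26 + 26 + 13 + 16 + 22 + 7 + 35 = 213.
Total exposure: 2 + 7 + 4 + 4 + 6 + 3 + 5 + 7 + 2 + 5 = 45 nights.
Gamma(α, β) with Poisson data over total exposure Σt gives posterior Gamma(α+Σx, β+Σt) = Gamma(219, 50).
Posterior mean = 219/50 = 219/50; prior mean = 6/5 = 6/5. Difference = 219/50 − 6/5 = 159/50.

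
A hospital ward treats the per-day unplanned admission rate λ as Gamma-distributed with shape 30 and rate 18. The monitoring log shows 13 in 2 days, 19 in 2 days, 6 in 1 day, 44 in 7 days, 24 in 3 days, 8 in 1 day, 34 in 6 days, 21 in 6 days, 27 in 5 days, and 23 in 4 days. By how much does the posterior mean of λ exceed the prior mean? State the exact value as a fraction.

Total count: 13 + 19 + 6 + 44 + 24 + 8 + 34 + 21 + 27 + 23 = 219.
Total exposure: 2 + 2 + 1 + 7 + 3 + 1 + 6 + 6 + 5 + 4 = 37 days.
Conjugate update: add total count to the shape and total exposure to the rate, giving Gamma(249, 55).
Posterior mean = 249/55 = 249/55; prior mean = 30/18 = 5/3. Difference = 249/55 − 5/3 = 472/165.

472/165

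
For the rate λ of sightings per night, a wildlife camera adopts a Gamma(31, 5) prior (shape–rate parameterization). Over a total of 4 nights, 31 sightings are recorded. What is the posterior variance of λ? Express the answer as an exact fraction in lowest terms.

62/81

Total count 31 over total exposure 4 nights.
Posterior: α' = 31 + 31 = 62, β' = 5 + 4 = 9.
Posterior variance = α'/β'² = 62/81.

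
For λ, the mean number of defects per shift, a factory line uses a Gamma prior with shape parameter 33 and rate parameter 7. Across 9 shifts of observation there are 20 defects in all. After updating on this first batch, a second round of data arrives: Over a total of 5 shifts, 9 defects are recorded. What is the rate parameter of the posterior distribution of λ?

21

Total count 20 over total exposure 9 shifts.
After the first batch: Gamma(33 + 20, 7 + 9) = Gamma(53, 16).
Total count 9 over total exposure 5 shifts.
After the second batch: Gamma(53 + 9, 16 + 5) = Gamma(62, 21).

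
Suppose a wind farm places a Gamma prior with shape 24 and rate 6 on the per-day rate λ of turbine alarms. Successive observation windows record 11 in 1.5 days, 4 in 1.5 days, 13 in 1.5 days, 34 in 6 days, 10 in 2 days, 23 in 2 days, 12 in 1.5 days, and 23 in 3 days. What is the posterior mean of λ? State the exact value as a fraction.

154/25

Total count: 11 + 4 + 13 + 34 + 10 + 23 + 12 + 23 = 130.
Total exposure: 1.5 + 1.5 + 1.5 + 6 + 2 + 2 + 1.5 + 3 = 19 days.
By Gamma–Poisson conjugacy, the posterior is Gamma(α + Σx, β + Σt) = Gamma(24 + 130, 6 + 19) = Gamma(154, 25).
Posterior mean = α'/β' = 154/25.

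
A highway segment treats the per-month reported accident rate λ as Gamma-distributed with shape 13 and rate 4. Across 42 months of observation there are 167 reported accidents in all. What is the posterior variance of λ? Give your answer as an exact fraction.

Total count 167 over total exposure 42 months.
By Gamma–Poisson conjugacy, the posterior is Gamma(α + Σx, β + Σt) = Gamma(13 + 167, 4 + 42) = Gamma(180, 46).
Posterior variance = α'/β'² = 180/2116 = 45/529.

45/529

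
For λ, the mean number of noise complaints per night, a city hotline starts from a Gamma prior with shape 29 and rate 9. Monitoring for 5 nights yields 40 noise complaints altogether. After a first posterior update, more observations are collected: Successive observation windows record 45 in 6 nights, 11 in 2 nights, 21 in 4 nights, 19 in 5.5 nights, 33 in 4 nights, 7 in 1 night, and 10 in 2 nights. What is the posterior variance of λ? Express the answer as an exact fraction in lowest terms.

Total count 40 over total exposure 5 nights.
After the first batch: Gamma(29 + 40, 9 + 5) = Gamma(69, 14).
Total count: 45 + 11 + 21 + 19 + 33 + 7 + 10 = 146.
Total exposure: 6 + 2 + 4 + 5.5 + 4 + 1 + 2 = 24.5 nights.
After the second batch: Gamma(69 + 146, 14 + 24.5) = Gamma(215, 77/2).
Posterior variance = α'/β'² = 215/(5929/4) = 860/5929.

860/5929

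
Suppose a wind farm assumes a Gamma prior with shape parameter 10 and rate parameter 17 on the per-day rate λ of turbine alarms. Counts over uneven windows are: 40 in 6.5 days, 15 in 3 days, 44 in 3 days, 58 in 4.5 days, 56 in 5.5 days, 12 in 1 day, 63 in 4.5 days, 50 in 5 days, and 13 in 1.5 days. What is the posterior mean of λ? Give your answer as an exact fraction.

722/103

Total count: 40 + 15 + 44 + 58 + 56 + 12 + 63 + 50 + 13 = 351.
Total exposure: 6.5 + 3 + 3 + 4.5 + 5.5 + 1 + 4.5 + 5 + 1.5 = 34.5 days.
By Gamma–Poisson conjugacy, the posterior is Gamma(α + Σx, β + Σt) = Gamma(10 + 351, 17 + 34.5) = Gamma(361, 103/2).
Posterior mean = α'/β' = 361/(103/2) = 722/103.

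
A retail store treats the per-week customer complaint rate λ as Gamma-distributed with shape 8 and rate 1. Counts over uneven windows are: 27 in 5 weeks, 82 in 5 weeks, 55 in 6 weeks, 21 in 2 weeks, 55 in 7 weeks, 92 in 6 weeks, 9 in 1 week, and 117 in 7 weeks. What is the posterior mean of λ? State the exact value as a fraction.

Total count: 27 + 82 + 55 + 21 + 55 + 92 + 9 + 117 = 458.
Total exposure: 5 + 5 + 6 + 2 + 7 + 6 + 1 + 7 = 39 weeks.
Posterior: α' = 8 + 458 = 466, β' = 1 + 39 = 40.
Posterior mean = α'/β' = 466/40 = 233/20.

233/20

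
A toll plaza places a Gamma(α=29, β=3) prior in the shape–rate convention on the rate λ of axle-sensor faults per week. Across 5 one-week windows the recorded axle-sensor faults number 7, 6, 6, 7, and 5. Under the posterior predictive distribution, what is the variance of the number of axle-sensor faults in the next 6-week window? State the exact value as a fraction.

Total count: 7 + 6 + 6 + 7 + 5 = 31.
Total exposure: 5 weeks.
By Gamma–Poisson conjugacy, the posterior is Gamma(α + Σx, β + Σt) = Gamma(29 + 31, 3 + 5) = Gamma(60, 8).
The posterior predictive for a window of length T is Negative Binomial with variance T·α'·(β'+T)/β'² = 6·60·14/64 = 315/4.

315/4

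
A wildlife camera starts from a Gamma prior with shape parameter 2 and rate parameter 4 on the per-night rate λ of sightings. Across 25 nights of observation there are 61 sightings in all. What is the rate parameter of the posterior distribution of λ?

Total count 61 over total exposure 25 nights.
Posterior: α' = 2 + 61 = 63, β' = 4 + 25 = 29.

29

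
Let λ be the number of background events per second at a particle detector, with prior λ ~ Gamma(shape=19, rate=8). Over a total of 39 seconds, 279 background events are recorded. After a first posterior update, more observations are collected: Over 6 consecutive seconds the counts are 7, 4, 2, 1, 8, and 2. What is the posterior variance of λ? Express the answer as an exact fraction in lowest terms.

Total count 279 over total exposure 39 seconds.
After the first batch: Gamma(19 + 279, 8 + 39) = Gamma(298, 47).
Total count: 7 + 4 + 2 + 1 + 8 + 2 = 24.
Total exposure: 6 seconds.
After the second batch: Gamma(298 + 24, 47 + 6) = Gamma(322, 53).
Posterior variance = α'/β'² = 322/2809.

322/2809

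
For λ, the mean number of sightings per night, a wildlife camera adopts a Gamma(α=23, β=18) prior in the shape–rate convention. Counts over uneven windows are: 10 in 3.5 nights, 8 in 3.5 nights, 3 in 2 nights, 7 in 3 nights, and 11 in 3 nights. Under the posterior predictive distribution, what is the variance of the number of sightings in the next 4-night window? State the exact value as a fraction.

Total count: 10 + 8 + 3 + 7 + 11 = 39.
Total exposure: 3.5 + 3.5 + 2 + 3 + 3 = 15 nights.
Conjugate update: add total count to the shape and total exposure to the rate, giving Gamma(62, 33).
The posterior predictive for a window of length T is Negative Binomial with variance T·α'·(β'+T)/β'² = 4·62·37/1089 = 9176/1089.

9176/1089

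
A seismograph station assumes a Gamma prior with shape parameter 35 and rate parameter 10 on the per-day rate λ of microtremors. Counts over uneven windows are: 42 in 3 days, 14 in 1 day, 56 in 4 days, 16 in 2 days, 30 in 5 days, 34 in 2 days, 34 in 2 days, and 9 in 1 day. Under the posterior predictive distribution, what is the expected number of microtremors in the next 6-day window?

Total count: 42 + 14 + 56 + 16 + 30 + 34 + 34 + 9 = 235.
Total exposure: 3 + 1 + 4 + 2 + 5 + 2 + 2 + 1 = 20 days.
By Gamma–Poisson conjugacy, the posterior is Gamma(α + Σx, β + Σt) = Gamma(35 + 235, 10 + 20) = Gamma(270, 30).
Predictive mean over a 6-day window = T·E[λ|data] = 6·270/30 = 54.

54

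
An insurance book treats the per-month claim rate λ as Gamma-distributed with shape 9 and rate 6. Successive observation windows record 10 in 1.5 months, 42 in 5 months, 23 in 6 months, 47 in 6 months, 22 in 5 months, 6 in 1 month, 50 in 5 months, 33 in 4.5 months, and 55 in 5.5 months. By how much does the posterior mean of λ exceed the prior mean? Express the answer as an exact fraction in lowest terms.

Total count: 10 + 42 + 23 + 47 + 22 + 6 + 50 + 33 + 55 = 288.
Total exposure: 1.5 + 5 + 6 + 6 + 5 + 1 + 5 + 4.5 + 5.5 = 39.5 months.
The Gamma prior is conjugate for the Poisson rate, so λ | data ~ Gamma(9+288, 6+39.5) = Gamma(297, 91/2).
Posterior mean = 297/(91/2) = 594/91; prior mean = 9/6 = 3/2. Difference = 594/91 − 3/2 = 915/182.

915/182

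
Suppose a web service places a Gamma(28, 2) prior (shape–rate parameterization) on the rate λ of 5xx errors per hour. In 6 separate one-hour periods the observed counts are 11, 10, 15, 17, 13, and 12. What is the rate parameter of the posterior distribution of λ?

8

Total count: 11 + 10 + 15 + 17 + 13 + 12 = 78.
Total exposure: 6 hours.
Conjugate update: add total count to the shape and total exposure to the rate, giving Gamma(106, 8).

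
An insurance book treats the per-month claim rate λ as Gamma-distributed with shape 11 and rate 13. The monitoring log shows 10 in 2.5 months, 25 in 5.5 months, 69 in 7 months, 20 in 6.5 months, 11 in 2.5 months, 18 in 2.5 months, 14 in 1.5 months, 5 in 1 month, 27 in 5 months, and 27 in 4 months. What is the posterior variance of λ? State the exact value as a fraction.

Total count: 10 + 25 + 69 + 20 + 11 + 18 + 14 + 5 + 27 + 27 = 226.
Total exposure: 2.5 + 5.5 + 7 + 6.5 + 2.5 + 2.5 + 1.5 + 1 + 5 + 4 = 38 months.
The Gamma prior is conjugate for the Poisson rate, so λ | data ~ Gamma(11+226, 13+38) = Gamma(237, 51).
Posterior variance = α'/β'² = 237/2601 = 79/867.

79/867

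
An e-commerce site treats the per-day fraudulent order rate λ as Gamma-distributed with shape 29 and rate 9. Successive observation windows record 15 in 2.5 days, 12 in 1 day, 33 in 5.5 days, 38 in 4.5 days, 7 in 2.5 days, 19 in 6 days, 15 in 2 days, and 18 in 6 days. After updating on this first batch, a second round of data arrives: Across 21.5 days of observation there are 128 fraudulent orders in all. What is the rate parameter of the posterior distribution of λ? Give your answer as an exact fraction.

Total count: 15 + 12 + 33 + 38 + 7 + 19 + 15 + 18 = 157.
Total exposure: 2.5 + 1 + 5.5 + 4.5 + 2.5 + 6 + 2 + 6 = 30 days.
After the first batch: Gamma(29 + 157, 9 + 30) = Gamma(186, 39).
Total count 128 over total exposure 21.5 days.
After the second batch: Gamma(186 + 128, 39 + 21.5) = Gamma(314, 121/2).

121/2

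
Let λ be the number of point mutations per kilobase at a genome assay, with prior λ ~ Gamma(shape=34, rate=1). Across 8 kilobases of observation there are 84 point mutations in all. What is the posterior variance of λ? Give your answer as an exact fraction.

Total count 84 over total exposure 8 kilobases.
Posterior: α' = 34 + 84 = 118, β' = 1 + 8 = 9.
Posterior variance = α'/β'² = 118/81.

118/81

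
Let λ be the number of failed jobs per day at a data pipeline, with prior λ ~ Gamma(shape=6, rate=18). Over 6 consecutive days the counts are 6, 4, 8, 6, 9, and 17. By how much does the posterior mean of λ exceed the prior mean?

Total count: 6 + 4 + 8 + 6 + 9 + 17 = 50.
Total exposure: 6 days.
Conjugate update: add total count to the shape and total exposure to the rate, giving Gamma(56, 24).
Posterior mean = 56/24 = 7/3; prior mean = 6/18 = 1/3. Difference = 7/3 − 1/3 = 2.

2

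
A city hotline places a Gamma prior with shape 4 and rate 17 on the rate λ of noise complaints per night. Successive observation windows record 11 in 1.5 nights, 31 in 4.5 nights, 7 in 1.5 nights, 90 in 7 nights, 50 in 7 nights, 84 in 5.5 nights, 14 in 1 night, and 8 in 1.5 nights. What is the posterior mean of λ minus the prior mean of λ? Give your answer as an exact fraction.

Total count: 11 + 31 + 7 + 90 + 50 + 84 + 14 + 8 = 295.
Total exposure: 1.5 + 4.5 + 1.5 + 7 + 7 + 5.5 + 1 + 1.5 = 29.5 nights.
Gamma(α, β) with Poisson data over total exposure Σt gives posterior Gamma(α+Σx, β+Σt) = Gamma(299, 93/2).
Posterior mean = 299/(93/2) = 598/93; prior mean = 4/17 = 4/17. Difference = 598/93 − 4/17 = 9794/1581.

9794/1581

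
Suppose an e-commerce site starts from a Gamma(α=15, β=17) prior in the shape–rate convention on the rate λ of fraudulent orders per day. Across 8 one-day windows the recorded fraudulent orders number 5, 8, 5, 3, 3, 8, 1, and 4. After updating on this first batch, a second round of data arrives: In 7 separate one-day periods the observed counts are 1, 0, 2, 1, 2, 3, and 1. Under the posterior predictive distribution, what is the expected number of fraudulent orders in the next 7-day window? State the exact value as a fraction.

Total count: 5 + 8 + 5 + 3 + 3 + 8 + 1 + 4 = 37.
Total exposure: 8 days.
After the first batch: Gamma(15 + 37, 17 + 8) = Gamma(52, 25).
Total count: 1 + 0 + 2 + 1 + 2 + 3 + 1 = 10.
Total exposure: 7 days.
After the second batch: Gamma(52 + 10, 25 + 7) = Gamma(62, 32).
Predictive mean over a 7-day window = T·E[λ|data] = 7·62/32 = 217/16.

217/16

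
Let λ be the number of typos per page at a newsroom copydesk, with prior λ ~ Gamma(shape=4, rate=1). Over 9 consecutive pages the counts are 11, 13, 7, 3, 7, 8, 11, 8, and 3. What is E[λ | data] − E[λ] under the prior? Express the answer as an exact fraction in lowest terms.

7/2

Total count: 11 + 13 + 7 + 3 + 7 + 8 + 11 + 8 + 3 = 71.
Total exposure: 9 pages.
The Gamma prior is conjugate for the Poisson rate, so λ | data ~ Gamma(4+71, 1+9) = Gamma(75, 10).
Posterior mean = 75/10 = 15/2; prior mean = 4/1 = 4. Difference = 15/2 − 4 = 7/2.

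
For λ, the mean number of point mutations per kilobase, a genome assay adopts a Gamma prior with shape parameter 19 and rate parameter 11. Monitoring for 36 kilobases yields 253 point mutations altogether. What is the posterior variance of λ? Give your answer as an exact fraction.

272/2209

Total count 253 over total exposure 36 kilobases.
Posterior: α' = 19 + 253 = 272, β' = 11 + 36 = 47.
Posterior variance = α'/β'² = 272/2209.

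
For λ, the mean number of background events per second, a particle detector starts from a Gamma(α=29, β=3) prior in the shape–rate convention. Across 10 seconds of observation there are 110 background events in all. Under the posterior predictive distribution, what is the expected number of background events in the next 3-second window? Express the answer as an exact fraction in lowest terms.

417/13

Total count 110 over total exposure 10 seconds.
Conjugate update: add total count to the shape and total exposure to the rate, giving Gamma(139, 13).
Predictive mean over a 3-second window = T·E[λ|data] = 3·139/13 = 417/13.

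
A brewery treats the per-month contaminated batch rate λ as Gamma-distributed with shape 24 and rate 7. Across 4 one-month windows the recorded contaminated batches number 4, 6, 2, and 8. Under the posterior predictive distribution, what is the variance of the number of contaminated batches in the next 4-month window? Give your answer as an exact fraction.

240/11

Total count: 4 + 6 + 2 + 8 = 20.
Total exposure: 4 months.
Posterior: α' = 24 + 20 = 44, β' = 7 + 4 = 11.
The posterior predictive for a window of length T is Negative Binomial with variance T·α'·(β'+T)/β'² = 4·44·15/121 = 240/11.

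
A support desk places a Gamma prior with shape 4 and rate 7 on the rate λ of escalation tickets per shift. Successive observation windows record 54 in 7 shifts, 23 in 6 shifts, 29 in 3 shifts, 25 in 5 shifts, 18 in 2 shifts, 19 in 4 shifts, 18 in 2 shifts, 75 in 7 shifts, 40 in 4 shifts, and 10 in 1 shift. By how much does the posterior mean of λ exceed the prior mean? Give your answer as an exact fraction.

Total count: 54 + 23 + 29 + 25 + 18 + 19 + 18 + 75 + 40 + 10 = 311.
Total exposure: 7 + 6 + 3 + 5 + 2 + 4 + 2 + 7 + 4 + 1 = 41 shifts.
By Gamma–Poisson conjugacy, the posterior is Gamma(α + Σx, β + Σt) = Gamma(4 + 311, 7 + 41) = Gamma(315, 48).
Posterior mean = 315/48 = 105/16; prior mean = 4/7 = 4/7. Difference = 105/16 − 4/7 = 671/112.

671/112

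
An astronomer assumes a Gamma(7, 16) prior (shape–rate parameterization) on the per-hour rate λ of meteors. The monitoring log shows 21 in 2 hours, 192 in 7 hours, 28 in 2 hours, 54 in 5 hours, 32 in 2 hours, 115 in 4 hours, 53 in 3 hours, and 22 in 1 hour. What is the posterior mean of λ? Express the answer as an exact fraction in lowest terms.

Total count: 21 + 192 + 28 + 54 + 32 + 115 + 53 + 22 = 517.
Total exposure: 2 + 7 + 2 + 5 + 2 + 4 + 3 + 1 = 26 hours.
Posterior: α' = 7 + 517 = 524, β' = 16 + 26 = 42.
Posterior mean = α'/β' = 524/42 = 262/21.

262/21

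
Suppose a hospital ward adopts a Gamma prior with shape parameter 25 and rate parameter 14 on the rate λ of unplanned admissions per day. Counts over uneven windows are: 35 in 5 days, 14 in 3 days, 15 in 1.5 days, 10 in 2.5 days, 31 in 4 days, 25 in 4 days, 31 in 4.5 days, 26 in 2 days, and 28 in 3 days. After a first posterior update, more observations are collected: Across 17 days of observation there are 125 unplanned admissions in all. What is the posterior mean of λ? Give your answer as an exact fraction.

Total count: 35 + 14 + 15 + 10 + 31 + 25 + 31 + 26 + 28 = 215.
Total exposure: 5 + 3 + 1.5 + 2.5 + 4 + 4 + 4.5 + 2 + 3 = 29.5 days.
After the first batch: Gamma(25 + 215, 14 + 29.5) = Gamma(240, 87/2).
Total count 125 over total exposure 17 days.
After the second batch: Gamma(240 + 125, 87/2 + 17) = Gamma(365, 121/2).
Posterior mean = α'/β' = 365/(121/2) = 730/121.

730/121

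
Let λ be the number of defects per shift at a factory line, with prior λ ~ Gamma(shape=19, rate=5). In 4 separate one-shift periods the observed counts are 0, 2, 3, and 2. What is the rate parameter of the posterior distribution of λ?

9

Total count: 0 + 2 + 3 + 2 = 7.
Total exposure: 4 shifts.
Posterior: α' = 19 + 7 = 26, β' = 5 + 4 = 9.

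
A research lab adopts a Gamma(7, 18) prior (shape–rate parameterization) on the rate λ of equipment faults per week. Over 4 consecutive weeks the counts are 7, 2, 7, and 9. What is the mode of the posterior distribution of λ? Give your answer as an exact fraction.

31/22

Total count: 7 + 2 + 7 + 9 = 25.
Total exposure: 4 weeks.
By Gamma–Poisson conjugacy, the posterior is Gamma(α + Σx, β + Σt) = Gamma(7 + 25, 18 + 4) = Gamma(32, 22).
Posterior mode = (α'−1)/β' = 31/22.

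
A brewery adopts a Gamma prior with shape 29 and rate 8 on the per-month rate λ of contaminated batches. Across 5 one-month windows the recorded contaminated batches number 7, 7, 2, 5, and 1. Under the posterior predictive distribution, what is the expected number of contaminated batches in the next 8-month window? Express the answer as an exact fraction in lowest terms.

408/13

Total count: 7 + 7 + 2 + 5 + 1 = 22.
Total exposure: 5 months.
Posterior: α' = 29 + 22 = 51, β' = 8 + 5 = 13.
Predictive mean over an 8-month window = T·E[λ|data] = 8·51/13 = 408/13.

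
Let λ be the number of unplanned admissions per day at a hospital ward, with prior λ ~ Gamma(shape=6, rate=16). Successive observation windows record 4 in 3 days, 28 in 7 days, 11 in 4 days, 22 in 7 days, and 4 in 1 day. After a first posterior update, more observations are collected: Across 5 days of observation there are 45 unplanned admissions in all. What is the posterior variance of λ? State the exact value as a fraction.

Total count: 4 + 28 + 11 + 22 + 4 = 69.
Total exposure: 3 + 7 + 4 + 7 + 1 = 22 days.
After the first batch: Gamma(6 + 69, 16 + 22) = Gamma(75, 38).
Total count 45 over total exposure 5 days.
After the second batch: Gamma(75 + 45, 38 + 5) = Gamma(120, 43).
Posterior variance = α'/β'² = 120/1849.

120/1849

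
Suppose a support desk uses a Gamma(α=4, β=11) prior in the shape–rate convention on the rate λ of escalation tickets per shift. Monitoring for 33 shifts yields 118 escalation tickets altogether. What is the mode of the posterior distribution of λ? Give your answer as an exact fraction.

11/4

Total count 118 over total exposure 33 shifts.
Posterior: α' = 4 + 118 = 122, β' = 11 + 33 = 44.
Posterior mode = (α'−1)/β' = 121/44 = 11/4.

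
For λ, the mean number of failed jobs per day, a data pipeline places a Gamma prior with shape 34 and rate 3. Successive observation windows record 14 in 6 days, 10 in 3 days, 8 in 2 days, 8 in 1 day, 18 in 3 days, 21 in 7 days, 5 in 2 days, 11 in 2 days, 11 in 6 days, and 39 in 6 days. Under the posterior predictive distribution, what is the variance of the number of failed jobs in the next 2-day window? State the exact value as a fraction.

15394/1681

Total count: 14 + 10 + 8 + 8 + 18 + 21 + 5 + 11 + 11 + 39 = 145.
Total exposure: 6 + 3 + 2 + 1 + 3 + 7 + 2 + 2 + 6 + 6 = 38 days.
Posterior: α' = 34 + 145 = 179, β' = 3 + 38 = 41.
The posterior predictive for a window of length T is Negative Binomial with variance T·α'·(β'+T)/β'² = 2·179·43/1681 = 15394/1681.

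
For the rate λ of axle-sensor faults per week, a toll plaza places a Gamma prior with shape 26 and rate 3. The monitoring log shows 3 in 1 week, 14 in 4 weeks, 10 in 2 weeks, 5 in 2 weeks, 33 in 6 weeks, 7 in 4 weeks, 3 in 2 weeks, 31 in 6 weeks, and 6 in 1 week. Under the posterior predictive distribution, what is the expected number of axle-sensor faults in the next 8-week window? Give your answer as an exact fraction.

1104/31

Total count: 3 + 14 + 10 + 5 + 33 + 7 + 3 + 31 + 6 = 112.
Total exposure: 1 + 4 + 2 + 2 + 6 + 4 + 2 + 6 + 1 = 28 weeks.
The Gamma prior is conjugate for the Poisson rate, so λ | data ~ Gamma(26+112, 3+28) = Gamma(138, 31).
Predictive mean over an 8-week window = T·E[λ|data] = 8·138/31 = 1104/31.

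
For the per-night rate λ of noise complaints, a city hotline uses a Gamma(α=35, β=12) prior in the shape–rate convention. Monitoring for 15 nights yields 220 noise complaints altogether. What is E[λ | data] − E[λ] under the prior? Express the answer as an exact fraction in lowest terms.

Total count 220 over total exposure 15 nights.
Posterior: α' = 35 + 220 = 255, β' = 12 + 15 = 27.
Posterior mean = 255/27 = 85/9; prior mean = 35/12 = 35/12. Difference = 85/9 − 35/12 = 235/36.

235/36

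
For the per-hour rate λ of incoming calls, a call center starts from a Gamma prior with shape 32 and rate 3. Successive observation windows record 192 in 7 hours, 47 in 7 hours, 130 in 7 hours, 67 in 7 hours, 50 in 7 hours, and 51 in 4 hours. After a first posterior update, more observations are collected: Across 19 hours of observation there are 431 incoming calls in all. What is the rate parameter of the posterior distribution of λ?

Total count: 192 + 47 + 130 + 67 + 50 + 51 = 537.
Total exposure: 7 + 7 + 7 + 7 + 7 + 4 = 39 hours.
After the first batch: Gamma(32 + 537, 3 + 39) = Gamma(569, 42).
Total count 431 over total exposure 19 hours.
After the second batch: Gamma(569 + 431, 42 + 19) = Gamma(1000, 61).

61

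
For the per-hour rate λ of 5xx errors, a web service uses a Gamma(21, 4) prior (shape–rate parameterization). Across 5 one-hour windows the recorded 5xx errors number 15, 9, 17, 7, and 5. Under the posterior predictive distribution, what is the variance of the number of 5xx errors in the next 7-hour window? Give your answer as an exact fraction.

8288/81

Total count: 15 + 9 + 17 + 7 + 5 = 53.
Total exposure: 5 hours.
The Gamma prior is conjugate for the Poisson rate, so λ | data ~ Gamma(21+53, 4+5) = Gamma(74, 9).
The posterior predictive for a window of length T is Negative Binomial with variance T·α'·(β'+T)/β'² = 7·74·16/81 = 8288/81.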